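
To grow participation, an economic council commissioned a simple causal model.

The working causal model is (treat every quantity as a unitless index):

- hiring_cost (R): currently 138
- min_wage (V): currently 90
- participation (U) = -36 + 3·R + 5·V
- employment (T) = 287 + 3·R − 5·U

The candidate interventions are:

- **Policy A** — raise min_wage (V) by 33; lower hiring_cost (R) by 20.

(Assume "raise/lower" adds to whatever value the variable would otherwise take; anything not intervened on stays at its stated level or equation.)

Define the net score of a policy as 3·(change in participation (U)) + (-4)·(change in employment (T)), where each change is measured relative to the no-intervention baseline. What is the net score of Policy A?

2655

Baseline:
  R = 138
  V = 90
  U = -36 + 3·138 + 5·90 = 828
  T = 287 + 3·138 − 5·828 = -3439
Policy A (V + 33, R − 20):
  R = 138 − 20 = 118
  V = 90 + 33 = 123
  U = -36 + 3·118 + 5·123 = 933
  T = 287 + 3·118 − 5·933 = -4024
ΔU = 933 − 828 = 105; ΔT = -4024 − (-3439) = -585
Score = 3·105 + (-4)·(-585) = 2655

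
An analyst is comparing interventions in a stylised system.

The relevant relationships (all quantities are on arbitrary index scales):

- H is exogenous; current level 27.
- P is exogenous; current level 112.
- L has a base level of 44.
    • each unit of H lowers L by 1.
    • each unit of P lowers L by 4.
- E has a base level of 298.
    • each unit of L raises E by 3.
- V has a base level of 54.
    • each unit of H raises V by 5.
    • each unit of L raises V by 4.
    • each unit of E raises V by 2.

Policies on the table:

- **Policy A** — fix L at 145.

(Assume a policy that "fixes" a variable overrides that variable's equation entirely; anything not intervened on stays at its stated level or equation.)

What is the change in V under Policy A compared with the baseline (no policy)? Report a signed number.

5760

Baseline:
  H = 27
  P = 112
  L = 44 − 27 − 4·112 = -431
  E = 298 + 3·(-431) = -995
  V = 54 + 5·27 + 4·(-431) + 2·(-995) = -3525
Policy A (L := 145):
  H = 27
  P = 112
  L = 145
  E = 298 + 3·145 = 733
  V = 54 + 5·27 + 4·145 + 2·733 = 2235
Change in V: 2235 − (-3525) = 5760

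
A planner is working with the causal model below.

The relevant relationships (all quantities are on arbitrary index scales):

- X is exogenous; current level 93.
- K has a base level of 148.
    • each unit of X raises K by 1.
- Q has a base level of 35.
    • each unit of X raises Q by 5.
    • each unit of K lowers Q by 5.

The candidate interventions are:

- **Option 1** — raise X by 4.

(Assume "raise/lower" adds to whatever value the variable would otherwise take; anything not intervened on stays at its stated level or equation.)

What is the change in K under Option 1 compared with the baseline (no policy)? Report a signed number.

Baseline:
  X = 93
  K = 148 + 93 = 241
Option 1 (X + 4):
  X = 93 + 4 = 97
  K = 148 + 97 = 245
Change in K: 245 − 241 = 4

4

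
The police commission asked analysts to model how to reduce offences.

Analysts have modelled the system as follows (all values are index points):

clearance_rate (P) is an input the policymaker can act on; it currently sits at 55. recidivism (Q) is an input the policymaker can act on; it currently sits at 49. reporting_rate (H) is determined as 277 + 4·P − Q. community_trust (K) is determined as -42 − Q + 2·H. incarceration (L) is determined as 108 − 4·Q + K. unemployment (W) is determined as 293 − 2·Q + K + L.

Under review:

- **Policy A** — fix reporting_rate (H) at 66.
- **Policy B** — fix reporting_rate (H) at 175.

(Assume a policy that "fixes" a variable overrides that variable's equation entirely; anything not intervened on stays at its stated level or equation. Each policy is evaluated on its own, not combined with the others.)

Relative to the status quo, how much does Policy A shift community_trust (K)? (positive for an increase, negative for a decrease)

Baseline:
  P = 55
  Q = 49
  H = 277 + 4·55 − 49 = 448
  K = -42 − 49 + 2·448 = 805
Policy A (H := 66):
  P = 55
  Q = 49
  H = 66
  K = -42 − 49 + 2·66 = 41
Change in K: 41 − 805 = -764

-764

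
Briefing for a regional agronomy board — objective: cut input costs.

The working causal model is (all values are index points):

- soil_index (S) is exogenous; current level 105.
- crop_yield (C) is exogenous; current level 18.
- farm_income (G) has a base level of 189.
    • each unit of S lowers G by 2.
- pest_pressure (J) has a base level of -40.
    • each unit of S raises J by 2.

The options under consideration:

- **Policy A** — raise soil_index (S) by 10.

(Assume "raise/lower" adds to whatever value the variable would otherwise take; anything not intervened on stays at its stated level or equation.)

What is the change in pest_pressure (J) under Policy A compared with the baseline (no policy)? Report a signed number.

20

Baseline:
  S = 105
  J = -40 + 2·105 = 170
Policy A (S + 10):
  S = 105 + 10 = 115
  J = -40 + 2·115 = 190
Change in J: 190 − 170 = 20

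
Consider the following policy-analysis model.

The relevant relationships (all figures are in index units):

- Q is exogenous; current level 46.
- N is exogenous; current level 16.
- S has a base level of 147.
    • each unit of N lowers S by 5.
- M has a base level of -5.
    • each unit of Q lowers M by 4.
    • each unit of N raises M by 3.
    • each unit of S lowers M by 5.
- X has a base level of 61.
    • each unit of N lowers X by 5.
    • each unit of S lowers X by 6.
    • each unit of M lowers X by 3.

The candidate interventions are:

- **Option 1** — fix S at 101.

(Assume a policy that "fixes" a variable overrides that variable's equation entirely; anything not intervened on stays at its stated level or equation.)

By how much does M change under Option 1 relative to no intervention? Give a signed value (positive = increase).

Baseline:
  Q = 46
  N = 16
  S = 147 − 5·16 = 67
  M = -5 − 4·46 + 3·16 − 5·67 = -476
Option 1 (S := 101):
  Q = 46
  N = 16
  S = 101
  M = -5 − 4·46 + 3·16 − 5·101 = -646
Change in M: -646 − (-476) = -170

-170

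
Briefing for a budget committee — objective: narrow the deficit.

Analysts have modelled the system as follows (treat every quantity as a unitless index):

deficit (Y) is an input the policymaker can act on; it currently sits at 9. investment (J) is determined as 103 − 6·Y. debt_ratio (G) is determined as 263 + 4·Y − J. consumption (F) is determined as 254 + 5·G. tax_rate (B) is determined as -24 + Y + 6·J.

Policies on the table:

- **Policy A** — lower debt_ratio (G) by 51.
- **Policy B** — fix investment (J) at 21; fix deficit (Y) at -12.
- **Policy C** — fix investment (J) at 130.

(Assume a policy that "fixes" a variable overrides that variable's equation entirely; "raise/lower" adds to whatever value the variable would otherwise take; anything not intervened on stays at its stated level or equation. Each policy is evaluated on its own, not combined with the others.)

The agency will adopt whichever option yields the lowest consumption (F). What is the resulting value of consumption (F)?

1099

Policy A (G − 51):
  Y = 9
  J = 103 − 6·9 = 49
  G = 263 + 4·9 − 49 (−51 from intervention) = 199
  F = 254 + 5·199 = 1249
Policy B (J := 21, Y := -12):
  Y = -12
  J = 21
  G = 263 + 4·(-12) − 21 = 194
  F = 254 + 5·194 = 1224
Policy C (J := 130):
  Y = 9
  J = 130
  G = 263 + 4·9 − 130 = 169
  F = 254 + 5·169 = 1099
Comparing — Policy A: F=1249, Policy B: F=1224, Policy C: F=1099. Lowest is 1099 (Policy C).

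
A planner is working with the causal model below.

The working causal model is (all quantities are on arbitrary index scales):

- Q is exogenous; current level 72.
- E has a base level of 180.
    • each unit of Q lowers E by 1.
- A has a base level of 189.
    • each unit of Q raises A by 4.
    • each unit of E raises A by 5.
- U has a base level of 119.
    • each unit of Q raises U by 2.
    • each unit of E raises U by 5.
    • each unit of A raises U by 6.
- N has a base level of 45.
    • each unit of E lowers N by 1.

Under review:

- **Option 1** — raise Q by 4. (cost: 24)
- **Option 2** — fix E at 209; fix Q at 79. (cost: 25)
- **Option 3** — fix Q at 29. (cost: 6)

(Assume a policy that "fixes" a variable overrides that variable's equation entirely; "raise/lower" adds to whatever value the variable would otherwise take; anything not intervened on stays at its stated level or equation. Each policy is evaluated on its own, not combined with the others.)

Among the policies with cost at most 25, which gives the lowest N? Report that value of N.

Option 1 (Q + 4):
  Q = 72 + 4 = 76
  E = 180 − 76 = 104
  N = 45 − 104 = -59
Option 2 (E := 209, Q := 79):
  Q = 79
  E = 209
  N = 45 − 209 = -164
Option 3 (Q := 29):
  Q = 29
  E = 180 − 29 = 151
  N = 45 − 151 = -106
Comparing — Option 1: N=-59, Option 2: N=-164, Option 3: N=-106. Lowest is -164 (Option 2).

-164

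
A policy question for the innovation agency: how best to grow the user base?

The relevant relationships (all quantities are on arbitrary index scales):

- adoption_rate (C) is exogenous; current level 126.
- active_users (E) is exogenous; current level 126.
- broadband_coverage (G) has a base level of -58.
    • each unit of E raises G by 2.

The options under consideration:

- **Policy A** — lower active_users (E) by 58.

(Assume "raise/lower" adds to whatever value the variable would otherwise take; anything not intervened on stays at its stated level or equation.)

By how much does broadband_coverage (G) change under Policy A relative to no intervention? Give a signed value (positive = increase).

-116

Baseline:
  E = 126
  G = -58 + 2·126 = 194
Policy A (E − 58):
  E = 126 − 58 = 68
  G = -58 + 2·68 = 78
Change in G: 78 − 194 = -116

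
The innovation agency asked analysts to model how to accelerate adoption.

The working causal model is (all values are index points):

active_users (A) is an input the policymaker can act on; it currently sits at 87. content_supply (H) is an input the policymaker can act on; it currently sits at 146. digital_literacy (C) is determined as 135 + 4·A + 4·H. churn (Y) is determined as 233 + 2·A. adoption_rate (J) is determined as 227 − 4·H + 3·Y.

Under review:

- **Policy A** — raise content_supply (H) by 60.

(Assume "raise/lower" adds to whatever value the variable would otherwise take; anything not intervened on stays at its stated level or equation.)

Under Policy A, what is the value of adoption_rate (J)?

Policy A (H + 60):
  A = 87
  H = 146 + 60 = 206
  Y = 233 + 2·87 = 407
  J = 227 − 4·206 + 3·407 = 624

624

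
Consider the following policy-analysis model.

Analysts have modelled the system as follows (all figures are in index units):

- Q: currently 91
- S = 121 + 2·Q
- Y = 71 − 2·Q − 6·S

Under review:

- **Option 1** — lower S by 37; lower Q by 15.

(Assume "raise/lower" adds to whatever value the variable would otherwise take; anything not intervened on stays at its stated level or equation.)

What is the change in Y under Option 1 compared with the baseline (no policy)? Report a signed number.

Baseline:
  Q = 91
  S = 121 + 2·91 = 303
  Y = 71 − 2·91 − 6·303 = -1929
Option 1 (S − 37, Q − 15):
  Q = 91 − 15 = 76
  S = 121 + 2·76 (−37 from intervention) = 236
  Y = 71 − 2·76 − 6·236 = -1497
Change in Y: -1497 − (-1929) = 432

432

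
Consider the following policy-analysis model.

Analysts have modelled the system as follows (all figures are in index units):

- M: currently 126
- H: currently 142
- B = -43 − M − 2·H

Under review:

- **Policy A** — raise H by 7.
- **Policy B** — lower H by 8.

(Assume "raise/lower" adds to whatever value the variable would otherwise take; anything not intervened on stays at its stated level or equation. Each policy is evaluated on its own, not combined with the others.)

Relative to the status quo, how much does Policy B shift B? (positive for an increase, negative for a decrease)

Baseline:
  M = 126
  H = 142
  B = -43 − 126 − 2·142 = -453
Policy B (H − 8):
  M = 126
  H = 142 − 8 = 134
  B = -43 − 126 − 2·134 = -437
Change in B: -437 − (-453) = 16

16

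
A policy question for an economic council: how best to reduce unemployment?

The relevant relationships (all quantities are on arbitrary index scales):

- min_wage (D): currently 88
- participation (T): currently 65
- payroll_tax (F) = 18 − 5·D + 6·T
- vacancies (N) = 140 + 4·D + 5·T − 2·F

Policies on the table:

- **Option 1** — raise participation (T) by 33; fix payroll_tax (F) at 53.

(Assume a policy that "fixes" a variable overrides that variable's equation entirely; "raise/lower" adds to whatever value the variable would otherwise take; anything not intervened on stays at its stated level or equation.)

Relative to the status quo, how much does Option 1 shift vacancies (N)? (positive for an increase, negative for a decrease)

-5

Baseline:
  D = 88
  T = 65
  F = 18 − 5·88 + 6·65 = -32
  N = 140 + 4·88 + 5·65 − 2·(-32) = 881
Option 1 (T + 33, F := 53):
  D = 88
  T = 65 + 33 = 98
  F = 53
  N = 140 + 4·88 + 5·98 − 2·53 = 876
Change in N: 876 − 881 = -5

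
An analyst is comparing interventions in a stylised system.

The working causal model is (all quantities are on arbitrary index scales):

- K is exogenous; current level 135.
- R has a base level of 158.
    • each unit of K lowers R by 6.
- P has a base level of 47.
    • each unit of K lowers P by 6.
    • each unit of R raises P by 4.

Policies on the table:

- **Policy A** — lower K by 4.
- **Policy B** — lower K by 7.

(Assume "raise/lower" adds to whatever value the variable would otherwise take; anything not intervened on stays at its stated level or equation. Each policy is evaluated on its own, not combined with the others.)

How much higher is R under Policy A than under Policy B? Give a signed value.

-18

Policy A (K − 4):
  K = 135 − 4 = 131
  R = 158 − 6·131 = -628
Policy B (K − 7):
  K = 135 − 7 = 128
  R = 158 − 6·128 = -610
R: -628 − (-610) = -18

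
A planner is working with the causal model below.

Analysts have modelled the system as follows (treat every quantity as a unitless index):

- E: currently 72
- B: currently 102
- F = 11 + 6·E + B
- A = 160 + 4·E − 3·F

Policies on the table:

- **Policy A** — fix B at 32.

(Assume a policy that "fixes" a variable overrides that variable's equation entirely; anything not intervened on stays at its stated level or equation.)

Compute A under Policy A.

Policy A (B := 32):
  E = 72
  B = 32
  F = 11 + 6·72 + 32 = 475
  A = 160 + 4·72 − 3·475 = -977

-977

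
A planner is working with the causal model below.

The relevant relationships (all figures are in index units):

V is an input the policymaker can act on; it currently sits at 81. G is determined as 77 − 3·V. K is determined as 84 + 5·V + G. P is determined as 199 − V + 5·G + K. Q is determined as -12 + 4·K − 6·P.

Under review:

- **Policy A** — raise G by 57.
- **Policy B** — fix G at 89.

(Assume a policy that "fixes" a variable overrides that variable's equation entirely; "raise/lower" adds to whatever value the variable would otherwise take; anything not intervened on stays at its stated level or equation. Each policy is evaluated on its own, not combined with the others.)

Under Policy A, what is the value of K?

Policy A (G + 57):
  V = 81
  G = 77 − 3·81 (+57 from intervention) = -109
  K = 84 + 5·81 + (-109) = 380

380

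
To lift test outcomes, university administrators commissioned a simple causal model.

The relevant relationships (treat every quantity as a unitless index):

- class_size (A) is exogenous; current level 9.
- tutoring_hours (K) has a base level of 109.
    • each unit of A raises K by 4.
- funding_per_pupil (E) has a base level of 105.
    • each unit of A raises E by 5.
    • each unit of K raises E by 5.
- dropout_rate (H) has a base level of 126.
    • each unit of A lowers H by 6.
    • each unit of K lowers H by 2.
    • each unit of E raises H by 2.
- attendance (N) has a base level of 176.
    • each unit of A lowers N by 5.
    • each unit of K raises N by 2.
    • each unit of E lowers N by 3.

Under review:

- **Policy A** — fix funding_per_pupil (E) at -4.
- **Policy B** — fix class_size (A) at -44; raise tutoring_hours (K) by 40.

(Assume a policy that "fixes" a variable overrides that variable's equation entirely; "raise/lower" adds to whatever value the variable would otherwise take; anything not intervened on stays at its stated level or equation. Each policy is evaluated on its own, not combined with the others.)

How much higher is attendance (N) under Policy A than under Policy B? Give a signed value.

-659

Policy A (E := -4):
  A = 9
  K = 109 + 4·9 = 145
  E = -4
  N = 176 − 5·9 + 2·145 − 3·(-4) = 433
Policy B (A := -44, K + 40):
  A = -44
  K = 109 + 4·(-44) (+40 from intervention) = -27
  E = 105 + 5·(-44) + 5·(-27) = -250
  N = 176 − 5·(-44) + 2·(-27) − 3·(-250) = 1092
N: 433 − 1092 = -659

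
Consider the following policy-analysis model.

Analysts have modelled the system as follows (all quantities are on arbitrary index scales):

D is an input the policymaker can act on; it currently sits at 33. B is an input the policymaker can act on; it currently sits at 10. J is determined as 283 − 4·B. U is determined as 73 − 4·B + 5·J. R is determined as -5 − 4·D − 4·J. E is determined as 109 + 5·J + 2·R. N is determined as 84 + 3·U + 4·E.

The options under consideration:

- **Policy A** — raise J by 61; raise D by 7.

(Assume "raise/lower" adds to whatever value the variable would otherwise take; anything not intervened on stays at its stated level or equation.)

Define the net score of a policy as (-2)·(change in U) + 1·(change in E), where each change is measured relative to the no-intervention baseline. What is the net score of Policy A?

-849

Baseline:
  D = 33
  B = 10
  J = 283 − 4·10 = 243
  U = 73 − 4·10 + 5·243 = 1248
  R = -5 − 4·33 − 4·243 = -1109
  E = 109 + 5·243 + 2·(-1109) = -894
Policy A (J + 61, D + 7):
  D = 33 + 7 = 40
  B = 10
  J = 283 − 4·10 (+61 from intervention) = 304
  U = 73 − 4·10 + 5·304 = 1553
  R = -5 − 4·40 − 4·304 = -1381
  E = 109 + 5·304 + 2·(-1381) = -1133
ΔU = 1553 − 1248 = 305; ΔE = -1133 − (-894) = -239
Score = (-2)·305 + 1·(-239) = -849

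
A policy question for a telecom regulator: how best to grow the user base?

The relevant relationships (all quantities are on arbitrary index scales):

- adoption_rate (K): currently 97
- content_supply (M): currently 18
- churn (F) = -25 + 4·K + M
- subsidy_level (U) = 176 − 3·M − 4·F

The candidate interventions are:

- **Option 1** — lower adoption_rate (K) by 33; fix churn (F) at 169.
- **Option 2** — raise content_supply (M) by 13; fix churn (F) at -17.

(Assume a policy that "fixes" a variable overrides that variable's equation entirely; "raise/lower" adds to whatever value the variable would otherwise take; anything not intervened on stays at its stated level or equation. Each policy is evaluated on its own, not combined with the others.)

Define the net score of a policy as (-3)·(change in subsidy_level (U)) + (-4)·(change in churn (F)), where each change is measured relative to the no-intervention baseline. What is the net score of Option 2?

Baseline:
  K = 97
  M = 18
  F = -25 + 4·97 + 18 = 381
  U = 176 − 3·18 − 4·381 = -1402
Option 2 (M + 13, F := -17):
  K = 97
  M = 18 + 13 = 31
  F = -17
  U = 176 − 3·31 − 4·(-17) = 151
ΔU = 151 − (-1402) = 1553; ΔF = -17 − 381 = -398
Score = (-3)·1553 + (-4)·(-398) = -3067

-3067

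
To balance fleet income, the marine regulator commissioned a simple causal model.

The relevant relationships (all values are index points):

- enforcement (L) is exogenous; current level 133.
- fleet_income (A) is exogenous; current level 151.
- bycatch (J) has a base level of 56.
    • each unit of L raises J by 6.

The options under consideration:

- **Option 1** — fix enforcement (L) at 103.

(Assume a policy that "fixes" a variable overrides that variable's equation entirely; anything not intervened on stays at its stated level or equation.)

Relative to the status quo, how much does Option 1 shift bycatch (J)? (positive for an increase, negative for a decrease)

Baseline:
  L = 133
  J = 56 + 6·133 = 854
Option 1 (L := 103):
  L = 103
  J = 56 + 6·103 = 674
Change in J: 674 − 854 = -180

-180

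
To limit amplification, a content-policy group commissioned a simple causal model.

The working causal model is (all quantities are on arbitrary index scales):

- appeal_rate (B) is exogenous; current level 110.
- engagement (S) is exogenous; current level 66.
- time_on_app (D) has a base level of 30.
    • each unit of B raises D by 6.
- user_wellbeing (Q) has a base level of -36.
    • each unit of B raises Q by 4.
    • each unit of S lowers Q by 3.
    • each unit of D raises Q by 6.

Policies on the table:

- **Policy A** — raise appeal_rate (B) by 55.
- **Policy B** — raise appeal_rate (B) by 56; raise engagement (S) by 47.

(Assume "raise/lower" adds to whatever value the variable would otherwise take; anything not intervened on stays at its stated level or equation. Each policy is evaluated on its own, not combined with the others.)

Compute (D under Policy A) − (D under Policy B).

-6

Policy A (B + 55):
  B = 110 + 55 = 165
  D = 30 + 6·165 = 1020
Policy B (B + 56, S + 47):
  B = 110 + 56 = 166
  D = 30 + 6·166 = 1026
D: 1020 − 1026 = -6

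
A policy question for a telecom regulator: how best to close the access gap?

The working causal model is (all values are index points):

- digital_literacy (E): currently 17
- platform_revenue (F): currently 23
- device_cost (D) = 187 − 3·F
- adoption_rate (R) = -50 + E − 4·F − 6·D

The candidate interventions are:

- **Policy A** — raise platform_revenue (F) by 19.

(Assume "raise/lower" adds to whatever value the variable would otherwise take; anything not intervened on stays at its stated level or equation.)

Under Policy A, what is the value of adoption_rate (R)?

-567

Policy A (F + 19):
  E = 17
  F = 23 + 19 = 42
  D = 187 − 3·42 = 61
  R = -50 + 17 − 4·42 − 6·61 = -567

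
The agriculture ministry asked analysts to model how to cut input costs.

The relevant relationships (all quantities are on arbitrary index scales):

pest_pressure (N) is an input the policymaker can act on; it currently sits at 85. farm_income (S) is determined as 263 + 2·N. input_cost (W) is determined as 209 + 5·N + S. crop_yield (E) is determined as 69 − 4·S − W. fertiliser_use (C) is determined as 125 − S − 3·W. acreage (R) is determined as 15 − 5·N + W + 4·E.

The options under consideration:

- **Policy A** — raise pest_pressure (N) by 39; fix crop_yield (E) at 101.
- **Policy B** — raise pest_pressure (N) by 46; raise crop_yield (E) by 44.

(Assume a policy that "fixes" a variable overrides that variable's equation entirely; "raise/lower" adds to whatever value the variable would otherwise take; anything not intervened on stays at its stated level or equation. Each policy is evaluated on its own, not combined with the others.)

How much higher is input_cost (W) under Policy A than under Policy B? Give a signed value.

Policy A (N + 39, E := 101):
  N = 85 + 39 = 124
  S = 263 + 2·124 = 511
  W = 209 + 5·124 + 511 = 1340
Policy B (N + 46, E + 44):
  N = 85 + 46 = 131
  S = 263 + 2·131 = 525
  W = 209 + 5·131 + 525 = 1389
W: 1340 − 1389 = -49

-49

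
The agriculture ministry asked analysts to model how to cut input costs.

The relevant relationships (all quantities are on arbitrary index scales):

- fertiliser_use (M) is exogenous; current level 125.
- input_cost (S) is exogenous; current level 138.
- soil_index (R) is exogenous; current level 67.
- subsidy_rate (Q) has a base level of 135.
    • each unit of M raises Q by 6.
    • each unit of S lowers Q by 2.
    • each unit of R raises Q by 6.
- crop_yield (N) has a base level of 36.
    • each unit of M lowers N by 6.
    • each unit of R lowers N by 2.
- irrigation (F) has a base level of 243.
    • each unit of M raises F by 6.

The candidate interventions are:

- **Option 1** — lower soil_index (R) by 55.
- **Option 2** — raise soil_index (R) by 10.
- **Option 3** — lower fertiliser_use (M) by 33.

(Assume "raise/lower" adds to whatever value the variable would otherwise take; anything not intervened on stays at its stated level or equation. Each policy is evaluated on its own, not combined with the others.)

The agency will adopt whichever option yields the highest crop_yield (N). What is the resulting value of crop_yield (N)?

Option 1 (R − 55):
  M = 125
  R = 67 − 55 = 12
  N = 36 − 6·125 − 2·12 = -738
Option 2 (R + 10):
  M = 125
  R = 67 + 10 = 77
  N = 36 − 6·125 − 2·77 = -868
Option 3 (M − 33):
  M = 125 − 33 = 92
  R = 67
  N = 36 − 6·92 − 2·67 = -650
Comparing — Option 1: N=-738, Option 2: N=-868, Option 3: N=-650. Highest is -650 (Option 3).

-650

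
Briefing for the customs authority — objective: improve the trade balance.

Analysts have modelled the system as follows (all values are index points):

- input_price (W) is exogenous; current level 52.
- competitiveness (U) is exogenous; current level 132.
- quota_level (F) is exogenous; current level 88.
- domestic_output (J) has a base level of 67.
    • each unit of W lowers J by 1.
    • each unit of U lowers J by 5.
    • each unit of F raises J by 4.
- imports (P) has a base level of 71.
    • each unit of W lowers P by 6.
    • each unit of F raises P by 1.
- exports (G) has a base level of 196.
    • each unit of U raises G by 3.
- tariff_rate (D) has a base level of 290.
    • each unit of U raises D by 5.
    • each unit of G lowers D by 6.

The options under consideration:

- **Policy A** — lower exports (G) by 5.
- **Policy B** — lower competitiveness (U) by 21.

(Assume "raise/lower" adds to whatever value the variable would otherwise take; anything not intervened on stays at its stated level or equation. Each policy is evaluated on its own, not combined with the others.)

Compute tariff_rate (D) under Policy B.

-2329

Policy B (U − 21):
  U = 132 − 21 = 111
  G = 196 + 3·111 = 529
  D = 290 + 5·111 − 6·529 = -2329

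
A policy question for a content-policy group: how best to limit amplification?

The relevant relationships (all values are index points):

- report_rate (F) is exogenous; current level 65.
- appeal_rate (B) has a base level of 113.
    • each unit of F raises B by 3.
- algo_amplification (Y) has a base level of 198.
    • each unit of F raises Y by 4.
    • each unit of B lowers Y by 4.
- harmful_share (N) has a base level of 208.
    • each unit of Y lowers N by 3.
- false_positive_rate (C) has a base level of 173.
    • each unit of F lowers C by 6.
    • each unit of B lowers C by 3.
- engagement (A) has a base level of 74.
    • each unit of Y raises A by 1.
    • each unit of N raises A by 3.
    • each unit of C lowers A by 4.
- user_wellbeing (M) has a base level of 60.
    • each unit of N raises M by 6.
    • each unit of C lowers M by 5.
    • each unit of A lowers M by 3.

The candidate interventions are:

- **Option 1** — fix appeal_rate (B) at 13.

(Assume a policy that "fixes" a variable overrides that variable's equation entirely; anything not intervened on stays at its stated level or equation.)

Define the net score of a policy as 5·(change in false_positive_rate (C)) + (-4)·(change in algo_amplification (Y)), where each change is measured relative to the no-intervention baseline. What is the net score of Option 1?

-295

Baseline:
  F = 65
  B = 113 + 3·65 = 308
  Y = 198 + 4·65 − 4·308 = -774
  C = 173 − 6·65 − 3·308 = -1141
Option 1 (B := 13):
  F = 65
  B = 13
  Y = 198 + 4·65 − 4·13 = 406
  C = 173 − 6·65 − 3·13 = -256
ΔC = -256 − (-1141) = 885; ΔY = 406 − (-774) = 1180
Score = 5·885 + (-4)·1180 = -295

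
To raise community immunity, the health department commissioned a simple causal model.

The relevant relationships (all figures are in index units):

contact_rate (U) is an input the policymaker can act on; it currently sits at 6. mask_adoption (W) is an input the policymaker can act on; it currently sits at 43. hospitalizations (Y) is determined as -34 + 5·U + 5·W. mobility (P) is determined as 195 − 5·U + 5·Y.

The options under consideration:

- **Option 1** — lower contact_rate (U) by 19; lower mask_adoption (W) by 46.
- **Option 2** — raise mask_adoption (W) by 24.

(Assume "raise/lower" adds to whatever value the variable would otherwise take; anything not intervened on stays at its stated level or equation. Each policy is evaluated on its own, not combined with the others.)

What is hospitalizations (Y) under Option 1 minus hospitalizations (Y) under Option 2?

Option 1 (U − 19, W − 46):
  U = 6 − 19 = -13
  W = 43 − 46 = -3
  Y = -34 + 5·(-13) + 5·(-3) = -114
Option 2 (W + 24):
  U = 6
  W = 43 + 24 = 67
  Y = -34 + 5·6 + 5·67 = 331
Y: -114 − 331 = -445

-445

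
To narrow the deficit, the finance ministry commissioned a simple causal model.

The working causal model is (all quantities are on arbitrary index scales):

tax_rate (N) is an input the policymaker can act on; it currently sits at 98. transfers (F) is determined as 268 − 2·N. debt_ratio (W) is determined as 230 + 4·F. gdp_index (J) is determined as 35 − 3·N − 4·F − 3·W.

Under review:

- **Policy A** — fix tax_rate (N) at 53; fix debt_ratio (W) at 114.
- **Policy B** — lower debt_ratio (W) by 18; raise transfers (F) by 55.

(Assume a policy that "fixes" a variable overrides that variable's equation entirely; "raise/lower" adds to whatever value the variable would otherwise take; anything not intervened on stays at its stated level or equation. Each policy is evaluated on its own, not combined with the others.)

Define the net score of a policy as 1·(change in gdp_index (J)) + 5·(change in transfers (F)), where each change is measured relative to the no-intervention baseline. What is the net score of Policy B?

-551

Baseline:
  N = 98
  F = 268 − 2·98 = 72
  W = 230 + 4·72 = 518
  J = 35 − 3·98 − 4·72 − 3·518 = -2101
Policy B (W − 18, F + 55):
  N = 98
  F = 268 − 2·98 (+55 from intervention) = 127
  W = 230 + 4·127 (−18 from intervention) = 720
  J = 35 − 3·98 − 4·127 − 3·720 = -2927
ΔJ = -2927 − (-2101) = -826; ΔF = 127 − 72 = 55
Score = 1·(-826) + 5·55 = -551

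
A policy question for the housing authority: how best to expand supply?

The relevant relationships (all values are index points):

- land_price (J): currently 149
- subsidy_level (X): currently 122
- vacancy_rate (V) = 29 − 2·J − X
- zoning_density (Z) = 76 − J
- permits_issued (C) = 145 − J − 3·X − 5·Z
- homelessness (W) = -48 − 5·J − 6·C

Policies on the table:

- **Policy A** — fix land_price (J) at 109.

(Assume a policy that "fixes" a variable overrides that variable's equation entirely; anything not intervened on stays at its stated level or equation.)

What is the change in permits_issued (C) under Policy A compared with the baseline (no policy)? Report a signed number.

Baseline:
  J = 149
  X = 122
  Z = 76 − 149 = -73
  C = 145 − 149 − 3·122 − 5·(-73) = -5
Policy A (J := 109):
  J = 109
  X = 122
  Z = 76 − 109 = -33
  C = 145 − 109 − 3·122 − 5·(-33) = -165
Change in C: -165 − (-5) = -160

-160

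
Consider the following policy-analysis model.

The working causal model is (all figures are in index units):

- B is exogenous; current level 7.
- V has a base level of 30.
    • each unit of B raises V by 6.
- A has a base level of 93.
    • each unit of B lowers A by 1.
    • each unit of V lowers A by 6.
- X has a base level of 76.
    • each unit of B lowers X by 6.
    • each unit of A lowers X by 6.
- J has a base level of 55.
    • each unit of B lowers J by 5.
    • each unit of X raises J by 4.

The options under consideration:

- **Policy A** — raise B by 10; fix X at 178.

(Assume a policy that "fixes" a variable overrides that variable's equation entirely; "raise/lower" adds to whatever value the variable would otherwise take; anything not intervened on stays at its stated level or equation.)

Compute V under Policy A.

Policy A (B + 10, X := 178):
  B = 7 + 10 = 17
  V = 30 + 6·17 = 132

132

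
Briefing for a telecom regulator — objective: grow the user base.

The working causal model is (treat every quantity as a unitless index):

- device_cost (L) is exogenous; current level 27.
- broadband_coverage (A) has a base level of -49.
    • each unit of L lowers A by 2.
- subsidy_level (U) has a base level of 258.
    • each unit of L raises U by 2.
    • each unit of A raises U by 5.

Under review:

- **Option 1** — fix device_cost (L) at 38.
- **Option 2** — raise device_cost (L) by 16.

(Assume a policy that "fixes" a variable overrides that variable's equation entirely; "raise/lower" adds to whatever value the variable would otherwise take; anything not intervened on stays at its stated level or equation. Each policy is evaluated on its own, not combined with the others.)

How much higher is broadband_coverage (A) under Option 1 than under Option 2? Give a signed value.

Option 1 (L := 38):
  L = 38
  A = -49 − 2·38 = -125
Option 2 (L + 16):
  L = 27 + 16 = 43
  A = -49 − 2·43 = -135
A: -125 − (-135) = 10

10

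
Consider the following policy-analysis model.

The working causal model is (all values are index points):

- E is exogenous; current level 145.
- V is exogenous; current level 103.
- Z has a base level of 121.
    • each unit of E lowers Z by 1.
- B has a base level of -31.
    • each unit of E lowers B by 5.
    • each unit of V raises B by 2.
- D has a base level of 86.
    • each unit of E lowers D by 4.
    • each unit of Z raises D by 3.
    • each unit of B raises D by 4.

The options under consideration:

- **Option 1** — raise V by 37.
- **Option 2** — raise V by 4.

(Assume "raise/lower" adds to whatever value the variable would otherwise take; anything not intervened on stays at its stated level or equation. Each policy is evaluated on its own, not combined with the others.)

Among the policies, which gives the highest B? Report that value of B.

Option 1 (V + 37):
  E = 145
  V = 103 + 37 = 140
  B = -31 − 5·145 + 2·140 = -476
Option 2 (V + 4):
  E = 145
  V = 103 + 4 = 107
  B = -31 − 5·145 + 2·107 = -542
Comparing — Option 1: B=-476, Option 2: B=-542. Highest is -476 (Option 1).

-476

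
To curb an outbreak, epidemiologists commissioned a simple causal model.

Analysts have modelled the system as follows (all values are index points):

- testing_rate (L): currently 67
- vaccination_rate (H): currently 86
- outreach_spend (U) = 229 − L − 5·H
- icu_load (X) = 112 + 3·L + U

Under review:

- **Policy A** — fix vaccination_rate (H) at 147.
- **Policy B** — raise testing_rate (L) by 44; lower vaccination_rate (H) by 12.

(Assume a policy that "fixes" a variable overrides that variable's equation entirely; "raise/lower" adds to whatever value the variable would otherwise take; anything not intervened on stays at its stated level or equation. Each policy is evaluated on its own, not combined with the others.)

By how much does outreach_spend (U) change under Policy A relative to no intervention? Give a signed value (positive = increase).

-305

Baseline:
  L = 67
  H = 86
  U = 229 − 67 − 5·86 = -268
Policy A (H := 147):
  L = 67
  H = 147
  U = 229 − 67 − 5·147 = -573
Change in U: -573 − (-268) = -305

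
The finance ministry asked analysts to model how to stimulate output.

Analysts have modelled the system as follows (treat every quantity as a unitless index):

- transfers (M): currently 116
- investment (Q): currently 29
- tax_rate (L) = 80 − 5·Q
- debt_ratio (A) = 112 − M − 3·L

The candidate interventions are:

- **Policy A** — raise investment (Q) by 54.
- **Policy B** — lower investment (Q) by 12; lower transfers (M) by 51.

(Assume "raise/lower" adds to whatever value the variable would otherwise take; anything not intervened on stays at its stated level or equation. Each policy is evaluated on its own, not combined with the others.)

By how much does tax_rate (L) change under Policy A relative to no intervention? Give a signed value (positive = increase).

-270

Baseline:
  Q = 29
  L = 80 − 5·29 = -65
Policy A (Q + 54):
  Q = 29 + 54 = 83
  L = 80 − 5·83 = -335
Change in L: -335 − (-65) = -270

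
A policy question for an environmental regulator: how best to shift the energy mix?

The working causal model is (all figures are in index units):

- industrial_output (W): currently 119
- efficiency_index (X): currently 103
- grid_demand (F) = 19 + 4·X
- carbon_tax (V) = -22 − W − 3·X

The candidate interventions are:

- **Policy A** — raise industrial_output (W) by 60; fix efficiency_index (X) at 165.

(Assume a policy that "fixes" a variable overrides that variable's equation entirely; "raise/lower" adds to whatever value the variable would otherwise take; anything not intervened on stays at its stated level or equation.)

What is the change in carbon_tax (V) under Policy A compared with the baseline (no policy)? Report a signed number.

Baseline:
  W = 119
  X = 103
  V = -22 − 119 − 3·103 = -450
Policy A (W + 60, X := 165):
  W = 119 + 60 = 179
  X = 165
  V = -22 − 179 − 3·165 = -696
Change in V: -696 − (-450) = -246

-246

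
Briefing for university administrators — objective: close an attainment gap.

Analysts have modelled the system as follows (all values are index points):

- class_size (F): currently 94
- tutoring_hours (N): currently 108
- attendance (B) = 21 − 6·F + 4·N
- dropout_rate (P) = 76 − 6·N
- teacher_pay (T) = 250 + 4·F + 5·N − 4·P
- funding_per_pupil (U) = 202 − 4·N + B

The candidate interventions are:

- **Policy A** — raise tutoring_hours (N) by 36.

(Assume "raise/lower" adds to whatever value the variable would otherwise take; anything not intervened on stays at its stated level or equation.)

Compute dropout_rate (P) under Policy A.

Policy A (N + 36):
  N = 108 + 36 = 144
  P = 76 − 6·144 = -788

-788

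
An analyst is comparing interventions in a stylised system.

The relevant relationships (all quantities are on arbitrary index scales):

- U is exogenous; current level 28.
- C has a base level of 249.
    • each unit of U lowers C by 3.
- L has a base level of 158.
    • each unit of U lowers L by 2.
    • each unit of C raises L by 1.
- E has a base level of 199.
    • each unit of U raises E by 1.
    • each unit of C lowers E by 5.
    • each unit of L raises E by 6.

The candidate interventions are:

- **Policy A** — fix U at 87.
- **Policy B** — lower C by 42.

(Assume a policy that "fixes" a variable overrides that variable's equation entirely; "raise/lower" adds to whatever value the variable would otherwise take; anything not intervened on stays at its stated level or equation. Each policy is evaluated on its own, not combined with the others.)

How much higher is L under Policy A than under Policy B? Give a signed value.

Policy A (U := 87):
  U = 87
  C = 249 − 3·87 = -12
  L = 158 − 2·87 + (-12) = -28
Policy B (C − 42):
  U = 28
  C = 249 − 3·28 (−42 from intervention) = 123
  L = 158 − 2·28 + 123 = 225
L: -28 − 225 = -253

-253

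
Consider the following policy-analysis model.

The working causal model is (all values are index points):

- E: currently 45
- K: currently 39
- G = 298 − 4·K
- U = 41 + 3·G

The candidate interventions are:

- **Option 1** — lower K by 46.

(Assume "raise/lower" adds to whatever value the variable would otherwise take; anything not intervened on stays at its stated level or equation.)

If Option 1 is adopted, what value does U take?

1019

Option 1 (K − 46):
  K = 39 − 46 = -7
  G = 298 − 4·(-7) = 326
  U = 41 + 3·326 = 1019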